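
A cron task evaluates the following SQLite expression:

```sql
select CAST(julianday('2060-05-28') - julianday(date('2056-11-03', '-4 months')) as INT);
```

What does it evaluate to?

Adding -4 months to 2056-11-03 gives 2056-07-03.
28 days remain in July 2056 after the 3rd (31 − 3).
Full months from August 2056 through April 2060 contribute their day counts.
Then 28 days into May 2060.
Total: 28 + 31 + 30 + 31 + 30 + 31 + 31 + 28 + 31 + 30 + 31 + 30 + 31 + 31 + 30 + 31 + 30 + 31 + 31 + 28 + 31 + 30 + 31 + 30 + 31 + 31 + 30 + 31 + 30 + 31 + 31 + 28 + 31 + 30 + 31 + 30 + 31 + 31 + 30 + 31 + 30 + 31 + 31 + 29 + 31 + 30 + 28 = 1425.

1425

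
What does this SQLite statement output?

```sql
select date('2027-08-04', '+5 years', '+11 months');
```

2033-07-04

Adding +5 years to 2027-08-04 gives 2032-08-04.
Adding +11 months to 2032-08-04 gives 2033-07-04.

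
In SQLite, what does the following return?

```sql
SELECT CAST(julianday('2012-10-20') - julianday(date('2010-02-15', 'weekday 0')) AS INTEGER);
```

972

`weekday 0` advances to the next Sunday; 2010-02-15 is a Monday, so it moves forward to 2010-02-21.
7 days remain in February 2010 after the 21st (28 − 21).
Full months from March 2010 through September 2012 contribute their day counts.
Then 20 days into October 2012.
Total: 7 + 31 + 30 + 31 + 30 + 31 + 31 + 30 + 31 + 30 + 31 + 31 + 28 + 31 + 30 + 31 + 30 + 31 + 31 + 30 + 31 + 30 + 31 + 31 + 29 + 31 + 30 + 31 + 30 + 31 + 31 + 30 + 20 = 972.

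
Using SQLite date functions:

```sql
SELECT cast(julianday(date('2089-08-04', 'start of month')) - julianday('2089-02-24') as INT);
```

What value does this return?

`start of month` rewinds 2089-08-04 to 2089-08-01.
4 days remain in February 2089 after the 24th (28 − 24).
March 2089: 31 days.
April 2089: 30 days.
May 2089: 31 days.
June 2089: 30 days.
July 2089: 31 days.
Then 1 day into August 2089.
Total: 4 + 31 + 30 + 31 + 30 + 31 + 1 = 158.

158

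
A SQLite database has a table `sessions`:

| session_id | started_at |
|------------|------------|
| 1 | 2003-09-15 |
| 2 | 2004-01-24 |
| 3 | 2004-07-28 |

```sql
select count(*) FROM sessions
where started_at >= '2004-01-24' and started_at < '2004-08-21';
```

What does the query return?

Rows in [2004-01-24, 2004-08-21): 2004-01-24, 2004-07-28 → 2 rows.

2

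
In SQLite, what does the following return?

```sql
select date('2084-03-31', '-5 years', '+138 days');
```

Adding -5 years to 2084-03-31 gives 2079-03-31.
Applying '+138 days' to 2079-03-31: counting 138 days forward gives 2079-08-16.

2079-08-16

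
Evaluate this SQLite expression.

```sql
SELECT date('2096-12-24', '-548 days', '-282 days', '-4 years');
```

2090-09-16

Applying '-548 days' to 2096-12-24: counting 548 days back gives 2095-06-25.
Applying '-282 days' to 2095-06-25: counting 282 days back gives 2094-09-16.
Adding -4 years to 2094-09-16 gives 2090-09-16.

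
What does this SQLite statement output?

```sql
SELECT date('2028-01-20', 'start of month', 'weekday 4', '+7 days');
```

2028-01-13

`start of month` rewinds 2028-01-20 to 2028-01-01.
`weekday 4` advances to the next Thursday; 2028-01-01 is a Saturday, so it moves forward to 2028-01-06.
Advancing 7 more days within January lands on 2028-01-13.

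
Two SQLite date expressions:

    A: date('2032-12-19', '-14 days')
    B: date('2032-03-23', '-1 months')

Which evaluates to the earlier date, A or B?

B

A = 2032-12-05.
B = 2032-02-23.
B is earlier.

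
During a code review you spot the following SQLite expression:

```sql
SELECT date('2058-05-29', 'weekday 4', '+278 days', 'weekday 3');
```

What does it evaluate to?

2059-03-05

`weekday 4` advances to the next Thursday; 2058-05-29 is a Wednesday, so it moves forward to 2058-05-30.
Applying '+278 days' to 2058-05-30: counting 278 days forward gives 2059-03-04.
`weekday 3` advances to the next Wednesday; 2059-03-04 is a Tuesday, so it moves forward to 2059-03-05.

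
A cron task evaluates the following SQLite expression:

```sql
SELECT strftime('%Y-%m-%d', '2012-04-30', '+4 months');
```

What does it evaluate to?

First apply '+4 months': 2012-04-30 → 2012-08-30.
`%Y-%m-%d` extracts the ISO date: 2012-08-30.

2012-08-30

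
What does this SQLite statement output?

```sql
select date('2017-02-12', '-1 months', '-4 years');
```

2013-01-12

Adding -1 month to 2017-02-12 gives 2017-01-12.
Adding -4 years to 2017-01-12 gives 2013-01-12.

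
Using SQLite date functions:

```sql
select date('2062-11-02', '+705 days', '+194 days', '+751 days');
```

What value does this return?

2067-05-10

Applying '+705 days' to 2062-11-02: counting 705 days forward gives 2064-10-07.
Applying '+194 days' to 2064-10-07: counting 194 days forward gives 2065-04-19.
Applying '+751 days' to 2065-04-19: counting 751 days forward gives 2067-05-10.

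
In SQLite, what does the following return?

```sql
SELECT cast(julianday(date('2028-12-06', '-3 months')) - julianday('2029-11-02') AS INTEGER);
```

Adding -3 months to 2028-12-06 gives 2028-09-06.
24 days remain in September 2028 after the 6th (30 − 6).
Full months from October 2028 through October 2029 contribute their day counts.
Then 2 days into November 2029.
Total: 24 + 31 + 30 + 31 + 31 + 28 + 31 + 30 + 31 + 30 + 31 + 31 + 30 + 31 + 2 = 422.
The subtraction is earlier − later, so the result is −422 → -422.

-422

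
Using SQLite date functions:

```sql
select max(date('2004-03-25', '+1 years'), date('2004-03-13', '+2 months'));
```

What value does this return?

date('2004-03-25', '+1 years') → 2005-03-25.
date('2004-03-13', '+2 months') → 2004-05-13.
Later of the two is 2005-03-25.

2005-03-25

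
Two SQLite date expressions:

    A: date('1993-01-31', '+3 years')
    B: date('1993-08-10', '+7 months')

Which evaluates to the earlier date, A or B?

A = 1996-01-31.
B = 1994-03-10.
B is earlier.

B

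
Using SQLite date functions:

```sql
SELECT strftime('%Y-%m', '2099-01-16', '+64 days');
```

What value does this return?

2099-03

First apply '+64 days': 2099-01-16 → 2099-03-21.
`%Y-%m` extracts the year-month: 2099-03.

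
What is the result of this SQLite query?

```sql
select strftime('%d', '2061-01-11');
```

11

`%d` extracts the 2-digit day of month: 11.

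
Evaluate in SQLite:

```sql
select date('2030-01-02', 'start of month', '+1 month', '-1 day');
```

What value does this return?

`start of month` rewinds 2030-01-02 to 2030-01-01.
Adding +1 month to 2030-01-01 gives 2030-02-01.
Going back 1 day from 2030-02-01 reaches 2030-01-31 (last day of January, 31 days).

2030-01-31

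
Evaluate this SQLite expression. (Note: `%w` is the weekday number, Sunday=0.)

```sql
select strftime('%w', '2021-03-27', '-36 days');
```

5

First apply '-36 days': 2021-03-27 → 2021-02-19.
2021-02-19 is a Friday; with Sunday=0 that is 5.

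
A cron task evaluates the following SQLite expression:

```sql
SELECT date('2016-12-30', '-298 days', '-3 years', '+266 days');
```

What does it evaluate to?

2013-11-28

Applying '-298 days' to 2016-12-30: counting 298 days back gives 2016-03-07.
Adding -3 years to 2016-03-07 gives 2013-03-07.
Applying '+266 days' to 2013-03-07: counting 266 days forward gives 2013-11-28.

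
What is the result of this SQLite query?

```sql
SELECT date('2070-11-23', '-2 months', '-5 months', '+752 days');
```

2072-05-14

Adding -2 months to 2070-11-23 gives 2070-09-23.
Adding -5 months to 2070-09-23 gives 2070-04-23.
Applying '+752 days' to 2070-04-23: counting 752 days forward gives 2072-05-14.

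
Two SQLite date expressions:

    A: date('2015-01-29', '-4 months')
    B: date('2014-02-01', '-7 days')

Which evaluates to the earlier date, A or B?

B

A = 2014-09-29.
B = 2014-01-25.
B is earlier.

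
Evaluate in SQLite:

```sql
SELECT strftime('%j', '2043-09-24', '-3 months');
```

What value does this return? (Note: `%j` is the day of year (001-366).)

175

First apply '-3 months': 2043-09-24 → 2043-06-24.
Day-of-year for 2043-06-24: days since 2043-01-01 inclusive = 175, zero-padded to 175.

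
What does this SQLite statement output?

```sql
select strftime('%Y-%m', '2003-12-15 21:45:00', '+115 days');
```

2004-04

First apply '+115 days': 2003-12-15 21:45:00 → 2004-04-08 21:45:00.
`%Y-%m` extracts the year-month: 2004-04.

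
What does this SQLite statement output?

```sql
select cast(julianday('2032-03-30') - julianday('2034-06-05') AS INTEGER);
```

-797

1 day remains in March 2032 after the 30th (31 − 30).
Full months from April 2032 through May 2034 contribute their day counts.
Then 5 days into June 2034.
Total: 1 + 30 + 31 + 30 + 31 + 31 + 30 + 31 + 30 + 31 + 31 + 28 + 31 + 30 + 31 + 30 + 31 + 31 + 30 + 31 + 30 + 31 + 31 + 28 + 31 + 30 + 31 + 5 = 797.
The subtraction is earlier − later, so the result is −797 → -797.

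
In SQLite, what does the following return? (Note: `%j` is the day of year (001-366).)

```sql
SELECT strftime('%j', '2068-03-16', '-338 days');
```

First apply '-338 days': 2068-03-16 → 2067-04-13.
Day-of-year for 2067-04-13: days since 2067-01-01 inclusive = 103, zero-padded to 103.

103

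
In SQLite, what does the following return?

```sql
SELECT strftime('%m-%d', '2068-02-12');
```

02-12

`%m-%d` extracts the month-day: 02-12.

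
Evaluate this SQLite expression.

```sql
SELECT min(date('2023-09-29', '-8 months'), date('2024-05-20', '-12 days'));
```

2023-01-29

date('2023-09-29', '-8 months') → 2023-01-29.
date('2024-05-20', '-12 days') → 2024-05-08.
Earlier of the two is 2023-01-29.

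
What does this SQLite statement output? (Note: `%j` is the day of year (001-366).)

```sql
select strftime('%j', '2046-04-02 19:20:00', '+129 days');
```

First apply '+129 days': 2046-04-02 19:20:00 → 2046-08-09 19:20:00.
Day-of-year for 2046-08-09: days since 2046-01-01 inclusive = 221, zero-padded to 221.

221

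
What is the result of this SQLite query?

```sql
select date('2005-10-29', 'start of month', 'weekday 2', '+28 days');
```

2005-11-01

`start of month` rewinds 2005-10-29 to 2005-10-01.
`weekday 2` advances to the next Tuesday; 2005-10-01 is a Saturday, so it moves forward to 2005-10-04.
October 2005 has 31 days; 27 remain after the 4th, so 28 days reach 2005-11-01.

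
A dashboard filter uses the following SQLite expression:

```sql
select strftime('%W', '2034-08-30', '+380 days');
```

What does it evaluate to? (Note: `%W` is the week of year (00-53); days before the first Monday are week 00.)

37

First apply '+380 days': 2034-08-30 → 2035-09-14.
2035-09-14 is a Friday. SQLite's %W counts Mondays since the year started; the result is 37.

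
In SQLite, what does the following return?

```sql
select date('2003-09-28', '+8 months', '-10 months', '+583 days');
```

2005-03-02

Adding +8 months to 2003-09-28 gives 2004-05-28.
Adding -10 months to 2004-05-28 gives 2003-07-28.
Applying '+583 days' to 2003-07-28: counting 583 days forward gives 2005-03-02.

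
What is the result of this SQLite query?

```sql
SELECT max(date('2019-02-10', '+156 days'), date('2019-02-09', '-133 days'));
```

date('2019-02-10', '+156 days') → 2019-07-16.
date('2019-02-09', '-133 days') → 2018-09-29.
Later of the two is 2019-07-16.

2019-07-16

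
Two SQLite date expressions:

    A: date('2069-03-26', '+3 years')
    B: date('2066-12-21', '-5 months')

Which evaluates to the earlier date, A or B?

B

A = 2072-03-26.
B = 2066-07-21.
B is earlier.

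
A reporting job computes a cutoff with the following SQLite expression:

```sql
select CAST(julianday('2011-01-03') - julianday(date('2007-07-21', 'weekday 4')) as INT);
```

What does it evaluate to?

1257

`weekday 4` advances to the next Thursday; 2007-07-21 is a Saturday, so it moves forward to 2007-07-26.
5 days remain in July 2007 after the 26th (31 − 26).
Full months from August 2007 through December 2010 contribute their day counts.
Then 3 days into January 2011.
Total: 5 + 31 + 30 + 31 + 30 + 31 + 31 + 29 + 31 + 30 + 31 + 30 + 31 + 31 + 30 + 31 + 30 + 31 + 31 + 28 + 31 + 30 + 31 + 30 + 31 + 31 + 30 + 31 + 30 + 31 + 31 + 28 + 31 + 30 + 31 + 30 + 31 + 31 + 30 + 31 + 30 + 31 + 3 = 1257.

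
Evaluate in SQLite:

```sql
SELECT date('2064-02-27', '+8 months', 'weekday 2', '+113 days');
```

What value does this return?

Adding +8 months to 2064-02-27 gives 2064-10-27.
`weekday 2` advances to the next Tuesday; 2064-10-27 is a Monday, so it moves forward to 2064-10-28.
Applying '+113 days' to 2064-10-28: counting 113 days forward gives 2065-02-18.

2065-02-18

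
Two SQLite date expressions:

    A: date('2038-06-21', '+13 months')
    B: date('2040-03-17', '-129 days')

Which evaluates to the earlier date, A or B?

A

A = 2039-07-21.
B = 2039-11-09.
A is earlier.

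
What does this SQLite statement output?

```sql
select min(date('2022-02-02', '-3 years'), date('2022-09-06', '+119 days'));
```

2019-02-02

date('2022-02-02', '-3 years') → 2019-02-02.
date('2022-09-06', '+119 days') → 2023-01-03.
Earlier of the two is 2019-02-02.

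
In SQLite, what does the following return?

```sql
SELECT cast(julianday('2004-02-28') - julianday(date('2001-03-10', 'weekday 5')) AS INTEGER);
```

`weekday 5` advances to the next Friday; 2001-03-10 is a Saturday, so it moves forward to 2001-03-16.
15 days remain in March 2001 after the 16th (31 − 16).
Full months from April 2001 through January 2004 contribute their day counts.
Then 28 days into February 2004.
Total: 15 + 30 + 31 + 30 + 31 + 31 + 30 + 31 + 30 + 31 + 31 + 28 + 31 + 30 + 31 + 30 + 31 + 31 + 30 + 31 + 30 + 31 + 31 + 28 + 31 + 30 + 31 + 30 + 31 + 31 + 30 + 31 + 30 + 31 + 31 + 28 = 1079.

1079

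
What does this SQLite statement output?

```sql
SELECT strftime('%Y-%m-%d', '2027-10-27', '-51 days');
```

2027-09-06

First apply '-51 days': 2027-10-27 → 2027-09-06.
`%Y-%m-%d` extracts the ISO date: 2027-09-06.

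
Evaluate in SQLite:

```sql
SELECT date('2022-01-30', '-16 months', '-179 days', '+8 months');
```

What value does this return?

2020-12-04

Adding -16 months to 2022-01-30 gives 2020-09-30.
Applying '-179 days' to 2020-09-30: counting 179 days back gives 2020-04-04.
Adding +8 months to 2020-04-04 gives 2020-12-04.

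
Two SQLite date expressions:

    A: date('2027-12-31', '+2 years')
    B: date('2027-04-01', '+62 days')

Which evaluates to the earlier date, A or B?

A = 2029-12-31.
B = 2027-06-02.
B is earlier.

B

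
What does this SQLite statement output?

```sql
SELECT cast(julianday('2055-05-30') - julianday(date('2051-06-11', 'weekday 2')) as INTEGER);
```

`weekday 2` advances to the next Tuesday; 2051-06-11 is a Sunday, so it moves forward to 2051-06-13.
17 days remain in June 2051 after the 13th (30 − 13).
Full months from July 2051 through April 2055 contribute their day counts.
Then 30 days into May 2055.
Total: 17 + 31 + 31 + 30 + 31 + 30 + 31 + 31 + 29 + 31 + 30 + 31 + 30 + 31 + 31 + 30 + 31 + 30 + 31 + 31 + 28 + 31 + 30 + 31 + 30 + 31 + 31 + 30 + 31 + 30 + 31 + 31 + 28 + 31 + 30 + 31 + 30 + 31 + 31 + 30 + 31 + 30 + 31 + 31 + 28 + 31 + 30 + 30 = 1447.

1447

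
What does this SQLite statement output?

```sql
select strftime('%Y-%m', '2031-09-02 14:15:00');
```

`%Y-%m` extracts the year-month: 2031-09.

2031-09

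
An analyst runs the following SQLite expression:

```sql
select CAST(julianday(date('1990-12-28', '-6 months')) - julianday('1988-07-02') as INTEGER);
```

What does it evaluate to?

Adding -6 months to 1990-12-28 gives 1990-06-28.
29 days remain in July 1988 after the 2nd (31 − 2).
Full months from August 1988 through May 1990 contribute their day counts.
Then 28 days into June 1990.
Total: 29 + 31 + 30 + 31 + 30 + 31 + 31 + 28 + 31 + 30 + 31 + 30 + 31 + 31 + 30 + 31 + 30 + 31 + 31 + 28 + 31 + 30 + 31 + 28 = 726.

726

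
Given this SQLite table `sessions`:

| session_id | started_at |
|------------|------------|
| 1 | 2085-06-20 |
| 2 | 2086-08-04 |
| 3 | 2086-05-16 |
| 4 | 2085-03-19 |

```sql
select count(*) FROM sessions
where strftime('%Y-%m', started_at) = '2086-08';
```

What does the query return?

1

Rows with year-month 2086-08: 2086-08-04 → 1.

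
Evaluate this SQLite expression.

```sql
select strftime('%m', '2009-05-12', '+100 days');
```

08

First apply '+100 days': 2009-05-12 → 2009-08-20.
`%m` extracts the 2-digit month (01-12): 08.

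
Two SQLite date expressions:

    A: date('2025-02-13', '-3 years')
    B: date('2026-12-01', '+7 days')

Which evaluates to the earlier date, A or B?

A

A = 2022-02-13.
B = 2026-12-08.
A is earlier.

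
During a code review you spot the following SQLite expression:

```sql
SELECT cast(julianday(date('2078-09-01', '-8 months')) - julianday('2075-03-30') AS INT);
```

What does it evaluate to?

Adding -8 months to 2078-09-01 gives 2078-01-01.
1 day remains in March 2075 after the 30th (31 − 30).
Full months from April 2075 through December 2077 contribute their day counts.
Then 1 day into January 2078.
Total: 1 + 30 + 31 + 30 + 31 + 31 + 30 + 31 + 30 + 31 + 31 + 29 + 31 + 30 + 31 + 30 + 31 + 31 + 30 + 31 + 30 + 31 + 31 + 28 + 31 + 30 + 31 + 30 + 31 + 31 + 30 + 31 + 30 + 31 + 1 = 1008.

1008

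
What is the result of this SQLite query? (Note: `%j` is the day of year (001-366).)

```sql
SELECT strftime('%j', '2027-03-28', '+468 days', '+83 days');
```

First apply '+468 days', '+83 days': 2027-03-28 → 2028-09-29.
Day-of-year for 2028-09-29: days since 2028-01-01 inclusive = 273, zero-padded to 273.

273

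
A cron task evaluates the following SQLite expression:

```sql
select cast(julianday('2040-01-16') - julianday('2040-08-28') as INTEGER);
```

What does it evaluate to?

-225

15 days remain in January 2040 after the 16th (31 − 16).
Full months from February 2040 through July 2040 contribute their day counts.
Then 28 days into August 2040.
Total: 15 + 29 + 31 + 30 + 31 + 30 + 31 + 28 = 225.
The subtraction is earlier − later, so the result is −225 → -225.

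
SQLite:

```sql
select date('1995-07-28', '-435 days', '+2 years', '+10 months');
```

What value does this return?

1997-03-19

Applying '-435 days' to 1995-07-28: counting 435 days back gives 1994-05-19.
Adding +2 years to 1994-05-19 gives 1996-05-19.
Adding +10 months to 1996-05-19 gives 1997-03-19.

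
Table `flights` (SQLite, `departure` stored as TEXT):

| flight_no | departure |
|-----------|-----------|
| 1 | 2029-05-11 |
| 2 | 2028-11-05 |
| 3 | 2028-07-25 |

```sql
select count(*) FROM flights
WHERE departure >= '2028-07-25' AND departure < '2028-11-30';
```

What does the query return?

2

Rows in [2028-07-25, 2028-11-30): 2028-11-05, 2028-07-25 → 2 rows.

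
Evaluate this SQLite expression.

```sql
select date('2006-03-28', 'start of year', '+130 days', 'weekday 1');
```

2006-05-15

`start of year` rewinds 2006-03-28 to 2006-01-01.
Applying '+130 days' to 2006-01-01: counting 130 days forward gives 2006-05-11.
`weekday 1` advances to the next Monday; 2006-05-11 is a Thursday, so it moves forward to 2006-05-15.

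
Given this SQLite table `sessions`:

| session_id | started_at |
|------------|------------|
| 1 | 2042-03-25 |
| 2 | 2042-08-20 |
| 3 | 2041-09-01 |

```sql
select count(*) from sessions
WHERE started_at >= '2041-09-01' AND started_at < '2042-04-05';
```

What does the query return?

Rows in [2041-09-01, 2042-04-05): 2042-03-25, 2041-09-01 → 2 rows.

2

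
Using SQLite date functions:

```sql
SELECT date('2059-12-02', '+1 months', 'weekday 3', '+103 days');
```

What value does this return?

2060-04-19

Adding +1 month to 2059-12-02 gives 2060-01-02.
`weekday 3` advances to the next Wednesday; 2060-01-02 is a Friday, so it moves forward to 2060-01-07.
Applying '+103 days' to 2060-01-07: counting 103 days forward gives 2060-04-19.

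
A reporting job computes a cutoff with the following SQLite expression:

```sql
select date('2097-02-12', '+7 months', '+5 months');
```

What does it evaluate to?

2098-02-12

Adding +7 months to 2097-02-12 gives 2097-09-12.
Adding +5 months to 2097-09-12 gives 2098-02-12.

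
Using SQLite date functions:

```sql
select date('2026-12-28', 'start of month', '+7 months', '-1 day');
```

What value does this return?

`start of month` rewinds 2026-12-28 to 2026-12-01.
Adding +7 months to 2026-12-01 gives 2027-07-01.
Going back 1 day from 2027-07-01 reaches 2027-06-30 (last day of June, 30 days).

2027-06-30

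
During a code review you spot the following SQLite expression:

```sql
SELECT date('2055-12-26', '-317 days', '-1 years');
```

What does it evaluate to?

2054-02-12

Applying '-317 days' to 2055-12-26: counting 317 days back gives 2055-02-12.
Adding -1 year to 2055-02-12 gives 2054-02-12.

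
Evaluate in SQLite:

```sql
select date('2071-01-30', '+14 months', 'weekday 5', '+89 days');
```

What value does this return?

Adding +14 months to 2071-01-30 gives 2072-03-30.
`weekday 5` advances to the next Friday; 2072-03-30 is a Wednesday, so it moves forward to 2072-04-01.
Applying '+89 days' to 2072-04-01: counting 89 days forward gives 2072-06-29.

2072-06-29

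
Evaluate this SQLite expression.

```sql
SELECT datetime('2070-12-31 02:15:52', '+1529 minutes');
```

2071-01-01 03:44:52

1529 minutes = 25h 29m; +1529 minutes from 2070-12-31 02:15:52 is 2071-01-01 03:44:52 (crosses midnight).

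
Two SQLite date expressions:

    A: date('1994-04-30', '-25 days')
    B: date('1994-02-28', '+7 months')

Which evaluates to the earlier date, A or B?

A = 1994-04-05.
B = 1994-09-28.
A is earlier.

A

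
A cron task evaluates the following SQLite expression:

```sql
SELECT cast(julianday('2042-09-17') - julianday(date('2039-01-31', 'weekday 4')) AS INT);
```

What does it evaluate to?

1322

`weekday 4` advances to the next Thursday; 2039-01-31 is a Monday, so it moves forward to 2039-02-03.
25 days remain in February 2039 after the 3rd (28 − 3).
Full months from March 2039 through August 2042 contribute their day counts.
Then 17 days into September 2042.
Total: 25 + 31 + 30 + 31 + 30 + 31 + 31 + 30 + 31 + 30 + 31 + 31 + 29 + 31 + 30 + 31 + 30 + 31 + 31 + 30 + 31 + 30 + 31 + 31 + 28 + 31 + 30 + 31 + 30 + 31 + 31 + 30 + 31 + 30 + 31 + 31 + 28 + 31 + 30 + 31 + 30 + 31 + 31 + 17 = 1322.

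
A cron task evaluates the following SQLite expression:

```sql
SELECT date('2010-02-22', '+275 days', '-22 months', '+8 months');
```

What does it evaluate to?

Applying '+275 days' to 2010-02-22: counting 275 days forward gives 2010-11-24.
Adding -22 months to 2010-11-24 gives 2009-01-24.
Adding +8 months to 2009-01-24 gives 2009-09-24.

2009-09-24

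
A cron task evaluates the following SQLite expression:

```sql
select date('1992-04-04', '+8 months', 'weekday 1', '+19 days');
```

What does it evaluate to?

1992-12-26

Adding +8 months to 1992-04-04 gives 1992-12-04.
`weekday 1` advances to the next Monday; 1992-12-04 is a Friday, so it moves forward to 1992-12-07.
Advancing 19 more days within December lands on 1992-12-26.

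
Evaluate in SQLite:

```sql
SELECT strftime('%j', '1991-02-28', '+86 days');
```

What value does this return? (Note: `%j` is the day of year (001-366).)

145

First apply '+86 days': 1991-02-28 → 1991-05-25.
Day-of-year for 1991-05-25: days since 1991-01-01 inclusive = 145, zero-padded to 145.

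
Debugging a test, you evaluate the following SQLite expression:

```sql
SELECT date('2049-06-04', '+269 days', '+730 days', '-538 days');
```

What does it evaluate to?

Applying '+269 days' to 2049-06-04: counting 269 days forward gives 2050-02-28.
Applying '+730 days' to 2050-02-28: counting 730 days forward gives 2052-02-28.
Applying '-538 days' to 2052-02-28: counting 538 days back gives 2050-09-08.

2050-09-08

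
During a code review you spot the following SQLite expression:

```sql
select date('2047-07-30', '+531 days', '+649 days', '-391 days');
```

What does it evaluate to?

Applying '+531 days' to 2047-07-30: counting 531 days forward gives 2049-01-11.
Applying '+649 days' to 2049-01-11: counting 649 days forward gives 2050-10-22.
Applying '-391 days' to 2050-10-22: counting 391 days back gives 2049-09-26.

2049-09-26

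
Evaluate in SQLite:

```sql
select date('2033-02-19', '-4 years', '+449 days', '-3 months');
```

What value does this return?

2030-02-14

Adding -4 years to 2033-02-19 gives 2029-02-19.
Applying '+449 days' to 2029-02-19: counting 449 days forward gives 2030-05-14.
Adding -3 months to 2030-05-14 gives 2030-02-14.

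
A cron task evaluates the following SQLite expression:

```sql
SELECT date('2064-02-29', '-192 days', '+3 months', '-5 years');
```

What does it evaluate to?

2058-11-21

Applying '-192 days' to 2064-02-29: counting 192 days back gives 2063-08-21.
Adding +3 months to 2063-08-21 gives 2063-11-21.
Adding -5 years to 2063-11-21 gives 2058-11-21.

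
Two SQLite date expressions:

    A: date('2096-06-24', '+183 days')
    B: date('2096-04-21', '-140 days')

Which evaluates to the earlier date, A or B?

A = 2096-12-24.
B = 2095-12-03.
B is earlier.

B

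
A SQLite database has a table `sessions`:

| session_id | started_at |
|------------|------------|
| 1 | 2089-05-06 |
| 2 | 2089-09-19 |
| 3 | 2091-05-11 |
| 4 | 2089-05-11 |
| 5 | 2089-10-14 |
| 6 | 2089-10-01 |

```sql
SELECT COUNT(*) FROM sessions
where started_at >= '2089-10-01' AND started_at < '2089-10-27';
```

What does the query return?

2

Rows in [2089-10-01, 2089-10-27): 2089-10-14, 2089-10-01 → 2 rows.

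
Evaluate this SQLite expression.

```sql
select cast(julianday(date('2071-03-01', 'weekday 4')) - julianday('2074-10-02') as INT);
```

`weekday 4` advances to the next Thursday; 2071-03-01 is a Sunday, so it moves forward to 2071-03-05.
26 days remain in March 2071 after the 5th (31 − 5).
Full months from April 2071 through September 2074 contribute their day counts.
Then 2 days into October 2074.
Total: 26 + 30 + 31 + 30 + 31 + 31 + 30 + 31 + 30 + 31 + 31 + 29 + 31 + 30 + 31 + 30 + 31 + 31 + 30 + 31 + 30 + 31 + 31 + 28 + 31 + 30 + 31 + 30 + 31 + 31 + 30 + 31 + 30 + 31 + 31 + 28 + 31 + 30 + 31 + 30 + 31 + 31 + 30 + 2 = 1307.
The subtraction is earlier − later, so the result is −1307 → -1307.

-1307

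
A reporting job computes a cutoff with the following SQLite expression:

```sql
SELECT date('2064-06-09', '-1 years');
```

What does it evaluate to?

Adding -1 year to 2064-06-09 gives 2063-06-09.

2063-06-09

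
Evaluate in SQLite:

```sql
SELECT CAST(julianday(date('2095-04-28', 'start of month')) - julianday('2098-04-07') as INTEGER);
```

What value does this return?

`start of month` rewinds 2095-04-28 to 2095-04-01.
29 days remain in April 2095 after the 1st (30 − 1).
Full months from May 2095 through March 2098 contribute their day counts.
Then 7 days into April 2098.
Total: 29 + 31 + 30 + 31 + 31 + 30 + 31 + 30 + 31 + 31 + 29 + 31 + 30 + 31 + 30 + 31 + 31 + 30 + 31 + 30 + 31 + 31 + 28 + 31 + 30 + 31 + 30 + 31 + 31 + 30 + 31 + 30 + 31 + 31 + 28 + 31 + 7 = 1102.
The subtraction is earlier − later, so the result is −1102 → -1102.

-1102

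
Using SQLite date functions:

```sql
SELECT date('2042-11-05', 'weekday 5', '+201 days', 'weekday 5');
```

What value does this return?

`weekday 5` advances to the next Friday; 2042-11-05 is a Wednesday, so it moves forward to 2042-11-07.
Applying '+201 days' to 2042-11-07: counting 201 days forward gives 2043-05-27.
`weekday 5` advances to the next Friday; 2043-05-27 is a Wednesday, so it moves forward to 2043-05-29.

2043-05-29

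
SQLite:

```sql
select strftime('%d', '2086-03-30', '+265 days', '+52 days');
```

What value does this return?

First apply '+265 days', '+52 days': 2086-03-30 → 2087-02-10.
`%d` extracts the 2-digit day of month: 10.

10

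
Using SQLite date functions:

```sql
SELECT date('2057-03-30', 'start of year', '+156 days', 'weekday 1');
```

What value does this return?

2057-06-11

`start of year` rewinds 2057-03-30 to 2057-01-01.
Applying '+156 days' to 2057-01-01: counting 156 days forward gives 2057-06-06.
`weekday 1` advances to the next Monday; 2057-06-06 is a Wednesday, so it moves forward to 2057-06-11.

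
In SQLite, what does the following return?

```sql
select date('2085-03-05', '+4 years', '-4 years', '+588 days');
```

2086-10-14

Adding +4 years to 2085-03-05 gives 2089-03-05.
Adding -4 years to 2089-03-05 gives 2085-03-05.
Applying '+588 days' to 2085-03-05: counting 588 days forward gives 2086-10-14.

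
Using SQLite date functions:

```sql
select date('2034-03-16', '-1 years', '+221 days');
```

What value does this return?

Adding -1 year to 2034-03-16 gives 2033-03-16.
Applying '+221 days' to 2033-03-16: counting 221 days forward gives 2033-10-23.

2033-10-23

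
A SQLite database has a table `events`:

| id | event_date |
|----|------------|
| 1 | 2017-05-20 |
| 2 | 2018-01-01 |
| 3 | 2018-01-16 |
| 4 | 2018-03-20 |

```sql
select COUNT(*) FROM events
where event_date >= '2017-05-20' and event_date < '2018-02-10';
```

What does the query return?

3

Rows in [2017-05-20, 2018-02-10): 2017-05-20, 2018-01-01, 2018-01-16 → 3 rows.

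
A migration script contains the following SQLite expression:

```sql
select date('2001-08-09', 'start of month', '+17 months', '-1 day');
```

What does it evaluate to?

`start of month` rewinds 2001-08-09 to 2001-08-01.
Adding +17 months to 2001-08-01 gives 2003-01-01.
Going back 1 day from 2003-01-01 reaches 2002-12-31 (last day of December, 31 days).

2002-12-31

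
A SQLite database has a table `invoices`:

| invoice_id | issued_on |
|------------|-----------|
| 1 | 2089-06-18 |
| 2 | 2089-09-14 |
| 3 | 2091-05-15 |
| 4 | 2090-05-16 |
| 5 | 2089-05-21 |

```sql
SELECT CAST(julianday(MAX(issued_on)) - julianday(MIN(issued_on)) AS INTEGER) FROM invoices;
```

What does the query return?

MIN = 2089-05-21, MAX = 2091-05-15.
10 days remain in May 2089 after the 21st (31 − 21).
Full months from June 2089 through April 2091 contribute their day counts.
Then 15 days into May 2091.
Total: 10 + 30 + 31 + 31 + 30 + 31 + 30 + 31 + 31 + 28 + 31 + 30 + 31 + 30 + 31 + 31 + 30 + 31 + 30 + 31 + 31 + 28 + 31 + 30 + 15 = 724.

724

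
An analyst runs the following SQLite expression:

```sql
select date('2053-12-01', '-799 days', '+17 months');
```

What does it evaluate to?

2053-02-24

Applying '-799 days' to 2053-12-01: counting 799 days back gives 2051-09-24.
Adding +17 months to 2051-09-24 gives 2053-02-24.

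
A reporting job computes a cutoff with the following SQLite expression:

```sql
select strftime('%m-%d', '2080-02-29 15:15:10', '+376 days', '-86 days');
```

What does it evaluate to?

First apply '+376 days', '-86 days': 2080-02-29 15:15:10 → 2080-12-15 15:15:10.
`%m-%d` extracts the month-day: 12-15.

12-15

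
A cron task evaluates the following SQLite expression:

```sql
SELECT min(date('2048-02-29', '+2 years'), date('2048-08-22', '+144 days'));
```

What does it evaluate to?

2049-01-13

date('2048-02-29', '+2 years') → 2050-03-01.
date('2048-08-22', '+144 days') → 2049-01-13.
Earlier of the two is 2049-01-13.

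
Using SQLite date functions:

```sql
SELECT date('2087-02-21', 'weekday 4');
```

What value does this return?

`weekday 4` advances to the next Thursday; 2087-02-21 is a Friday, so it moves forward to 2087-02-27.

2087-02-27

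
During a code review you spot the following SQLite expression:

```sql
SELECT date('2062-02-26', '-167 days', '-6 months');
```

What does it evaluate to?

2061-03-12

Applying '-167 days' to 2062-02-26: counting 167 days back gives 2061-09-12.
Adding -6 months to 2061-09-12 gives 2061-03-12.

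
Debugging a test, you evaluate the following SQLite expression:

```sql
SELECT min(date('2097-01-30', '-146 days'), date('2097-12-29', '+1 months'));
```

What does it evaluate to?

2096-09-06

date('2097-01-30', '-146 days') → 2096-09-06.
date('2097-12-29', '+1 months') → 2098-01-29.
Earlier of the two is 2096-09-06.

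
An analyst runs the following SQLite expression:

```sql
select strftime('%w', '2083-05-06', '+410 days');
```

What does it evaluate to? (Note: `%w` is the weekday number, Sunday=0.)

1

First apply '+410 days': 2083-05-06 → 2084-06-19.
2084-06-19 is a Monday; with Sunday=0 that is 1.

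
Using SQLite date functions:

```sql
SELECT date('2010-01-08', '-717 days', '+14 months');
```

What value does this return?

2009-03-22

Applying '-717 days' to 2010-01-08: counting 717 days back gives 2008-01-22.
Adding +14 months to 2008-01-22 gives 2009-03-22.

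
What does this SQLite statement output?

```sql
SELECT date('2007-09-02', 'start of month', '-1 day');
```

2007-08-31

`start of month` rewinds 2007-09-02 to 2007-09-01.
Going back 1 day from 2007-09-01 reaches 2007-08-31 (last day of August, 31 days).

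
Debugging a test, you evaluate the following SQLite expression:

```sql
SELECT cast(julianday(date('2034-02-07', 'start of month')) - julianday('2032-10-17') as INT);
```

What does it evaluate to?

472

`start of month` rewinds 2034-02-07 to 2034-02-01.
14 days remain in October 2032 after the 17th (31 − 17).
Full months from November 2032 through January 2034 contribute their day counts.
Then 1 day into February 2034.
Total: 14 + 30 + 31 + 31 + 28 + 31 + 30 + 31 + 30 + 31 + 31 + 30 + 31 + 30 + 31 + 31 + 1 = 472.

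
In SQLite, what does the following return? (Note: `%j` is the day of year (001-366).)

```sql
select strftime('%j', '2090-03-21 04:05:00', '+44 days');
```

124

First apply '+44 days': 2090-03-21 04:05:00 → 2090-05-04 04:05:00.
Day-of-year for 2090-05-04: days since 2090-01-01 inclusive = 124, zero-padded to 124.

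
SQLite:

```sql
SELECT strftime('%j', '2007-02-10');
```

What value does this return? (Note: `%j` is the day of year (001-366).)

Day-of-year for 2007-02-10: days since 2007-01-01 inclusive = 41, zero-padded to 041.

041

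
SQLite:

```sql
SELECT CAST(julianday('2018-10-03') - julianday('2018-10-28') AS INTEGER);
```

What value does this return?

-25

Both dates are in October 2018: 28 − 3 = 25.
The subtraction is earlier − later, so the result is −25 → -25.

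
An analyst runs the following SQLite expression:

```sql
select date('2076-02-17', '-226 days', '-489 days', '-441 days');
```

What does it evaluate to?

2072-12-18

Applying '-226 days' to 2076-02-17: counting 226 days back gives 2075-07-06.
Applying '-489 days' to 2075-07-06: counting 489 days back gives 2074-03-04.
Applying '-441 days' to 2074-03-04: counting 441 days back gives 2072-12-18.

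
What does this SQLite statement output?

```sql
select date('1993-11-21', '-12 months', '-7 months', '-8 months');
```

1991-08-21

Adding -12 months to 1993-11-21 gives 1992-11-21.
Adding -7 months to 1992-11-21 gives 1992-04-21.
Adding -8 months to 1992-04-21 gives 1991-08-21.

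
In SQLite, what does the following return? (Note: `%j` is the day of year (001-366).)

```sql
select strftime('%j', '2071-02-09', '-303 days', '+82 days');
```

First apply '-303 days', '+82 days': 2071-02-09 → 2070-07-03.
Day-of-year for 2070-07-03: days since 2070-01-01 inclusive = 184, zero-padded to 184.

184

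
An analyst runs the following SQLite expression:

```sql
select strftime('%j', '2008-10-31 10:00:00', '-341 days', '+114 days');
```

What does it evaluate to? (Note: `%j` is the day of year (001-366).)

078

First apply '-341 days', '+114 days': 2008-10-31 10:00:00 → 2008-03-18 10:00:00.
Day-of-year for 2008-03-18: days since 2008-01-01 inclusive = 78, zero-padded to 078.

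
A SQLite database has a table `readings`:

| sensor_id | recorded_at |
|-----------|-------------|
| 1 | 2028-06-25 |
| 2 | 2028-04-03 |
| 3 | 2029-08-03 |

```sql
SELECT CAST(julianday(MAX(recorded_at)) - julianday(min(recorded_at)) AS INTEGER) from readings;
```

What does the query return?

MIN = 2028-04-03, MAX = 2029-08-03.
27 days remain in April 2028 after the 3rd (30 − 3).
Full months from May 2028 through July 2029 contribute their day counts.
Then 3 days into August 2029.
Total: 27 + 31 + 30 + 31 + 31 + 30 + 31 + 30 + 31 + 31 + 28 + 31 + 30 + 31 + 30 + 31 + 3 = 487.

487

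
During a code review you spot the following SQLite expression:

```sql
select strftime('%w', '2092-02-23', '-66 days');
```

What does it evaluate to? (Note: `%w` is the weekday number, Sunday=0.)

3

First apply '-66 days': 2092-02-23 → 2091-12-19.
2091-12-19 is a Wednesday; with Sunday=0 that is 3.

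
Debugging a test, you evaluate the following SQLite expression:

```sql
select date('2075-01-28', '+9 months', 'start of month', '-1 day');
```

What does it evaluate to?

Adding +9 months to 2075-01-28 gives 2075-10-28.
`start of month` rewinds 2075-10-28 to 2075-10-01.
Going back 1 day from 2075-10-01 reaches 2075-09-30 (last day of September, 30 days).

2075-09-30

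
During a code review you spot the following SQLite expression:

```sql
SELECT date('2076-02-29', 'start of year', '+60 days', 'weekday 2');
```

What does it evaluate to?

2076-03-03

`start of year` rewinds 2076-02-29 to 2076-01-01.
Applying '+60 days' to 2076-01-01: counting 60 days forward gives 2076-03-01.
`weekday 2` advances to the next Tuesday; 2076-03-01 is a Sunday, so it moves forward to 2076-03-03.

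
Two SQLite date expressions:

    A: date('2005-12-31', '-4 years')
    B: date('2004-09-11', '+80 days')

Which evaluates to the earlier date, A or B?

A

A = 2001-12-31.
B = 2004-11-30.
A is earlier.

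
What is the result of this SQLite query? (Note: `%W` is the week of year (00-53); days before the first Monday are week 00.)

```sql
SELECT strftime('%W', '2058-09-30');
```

39

2058-09-30 is a Monday. SQLite's %W counts Mondays since the year started; the result is 39.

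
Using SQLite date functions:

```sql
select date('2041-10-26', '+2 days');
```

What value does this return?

Advancing 2 more days within October lands on 2041-10-28.

2041-10-28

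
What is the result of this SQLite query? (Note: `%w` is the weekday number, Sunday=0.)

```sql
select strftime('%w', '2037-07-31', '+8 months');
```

3

First apply '+8 months': 2037-07-31 → 2038-03-31.
2038-03-31 is a Wednesday; with Sunday=0 that is 3.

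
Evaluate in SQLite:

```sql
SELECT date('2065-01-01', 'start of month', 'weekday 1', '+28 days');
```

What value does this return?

2065-02-02

`start of month` rewinds 2065-01-01 to 2065-01-01.
`weekday 1` advances to the next Monday; 2065-01-01 is a Thursday, so it moves forward to 2065-01-05.
January 2065 has 31 days; 26 remain after the 5th, so 27 days reach 2065-02-01.
Advancing 1 more day within February lands on 2065-02-02.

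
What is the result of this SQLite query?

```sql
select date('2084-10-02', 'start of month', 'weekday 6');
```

`start of month` rewinds 2084-10-02 to 2084-10-01.
`weekday 6` advances to the next Saturday; 2084-10-01 is a Sunday, so it moves forward to 2084-10-07.

2084-10-07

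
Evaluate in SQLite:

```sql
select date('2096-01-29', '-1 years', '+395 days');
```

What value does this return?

2096-02-28

Adding -1 year to 2096-01-29 gives 2095-01-29.
Applying '+395 days' to 2095-01-29: counting 395 days forward gives 2096-02-28.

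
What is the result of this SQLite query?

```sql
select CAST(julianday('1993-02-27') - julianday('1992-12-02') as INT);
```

29 days remain in December 1992 after the 2nd (31 − 2).
January 1993: 31 days.
Then 27 days into February 1993.
Total: 29 + 31 + 27 = 87.

87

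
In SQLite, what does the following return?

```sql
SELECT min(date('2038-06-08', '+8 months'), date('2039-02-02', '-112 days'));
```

2038-10-13

date('2038-06-08', '+8 months') → 2039-02-08.
date('2039-02-02', '-112 days') → 2038-10-13.
Earlier of the two is 2038-10-13.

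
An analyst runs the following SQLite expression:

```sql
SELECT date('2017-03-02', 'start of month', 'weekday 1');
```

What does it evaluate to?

2017-03-06

`start of month` rewinds 2017-03-02 to 2017-03-01.
`weekday 1` advances to the next Monday; 2017-03-01 is a Wednesday, so it moves forward to 2017-03-06.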